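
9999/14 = 714+3/14 = 714.21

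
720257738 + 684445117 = 1404702855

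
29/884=29/884 = 0.03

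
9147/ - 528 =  - 18 + 119/176 = - 17.32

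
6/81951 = 2/27317  =  0.00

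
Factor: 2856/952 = 3 = 3^1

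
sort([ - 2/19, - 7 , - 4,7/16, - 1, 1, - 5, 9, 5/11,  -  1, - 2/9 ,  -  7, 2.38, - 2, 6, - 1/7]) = [ - 7, - 7, - 5, - 4 , - 2,-1, - 1 , - 2/9, - 1/7, - 2/19, 7/16 , 5/11, 1,2.38,6, 9 ]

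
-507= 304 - 811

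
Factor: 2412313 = 631^1*3823^1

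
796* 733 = 583468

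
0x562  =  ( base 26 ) 210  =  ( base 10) 1378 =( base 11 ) 1043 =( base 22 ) 2IE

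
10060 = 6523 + 3537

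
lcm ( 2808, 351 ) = 2808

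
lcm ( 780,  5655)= 22620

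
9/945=1/105 = 0.01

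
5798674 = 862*6727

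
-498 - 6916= - 7414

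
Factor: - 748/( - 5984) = 1/8 = 2^( - 3)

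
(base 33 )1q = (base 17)38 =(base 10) 59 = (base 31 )1S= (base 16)3b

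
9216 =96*96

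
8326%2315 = 1381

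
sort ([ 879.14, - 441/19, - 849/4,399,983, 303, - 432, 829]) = [  -  432,-849/4, - 441/19,303, 399 , 829, 879.14, 983]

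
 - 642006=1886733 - 2528739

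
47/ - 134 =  - 47/134 = - 0.35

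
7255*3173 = 23020115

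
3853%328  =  245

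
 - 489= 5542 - 6031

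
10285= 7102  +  3183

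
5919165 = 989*5985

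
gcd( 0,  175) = 175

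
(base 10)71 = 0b1000111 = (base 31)29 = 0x47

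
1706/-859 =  - 1706/859 = -1.99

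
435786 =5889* 74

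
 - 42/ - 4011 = 2/191 = 0.01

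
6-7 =-1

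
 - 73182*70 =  - 5122740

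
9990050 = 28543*350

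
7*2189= 15323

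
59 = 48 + 11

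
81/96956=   81/96956 = 0.00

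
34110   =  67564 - 33454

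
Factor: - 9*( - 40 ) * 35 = 12600 = 2^3*3^2 * 5^2*7^1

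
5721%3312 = 2409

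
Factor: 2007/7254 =223/806 = 2^ ( - 1)*13^ ( - 1 )*31^( - 1)*223^1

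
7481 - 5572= 1909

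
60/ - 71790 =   -  1  +  2391/2393 = -0.00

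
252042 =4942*51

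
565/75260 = 113/15052 = 0.01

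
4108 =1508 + 2600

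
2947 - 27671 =- 24724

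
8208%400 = 208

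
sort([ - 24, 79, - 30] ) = [- 30,  -  24,79 ]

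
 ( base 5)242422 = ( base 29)AO6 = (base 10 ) 9112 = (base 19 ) 164B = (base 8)21630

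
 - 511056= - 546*936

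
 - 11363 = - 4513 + -6850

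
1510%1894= 1510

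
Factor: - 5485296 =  - 2^4*3^1*114277^1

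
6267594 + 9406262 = 15673856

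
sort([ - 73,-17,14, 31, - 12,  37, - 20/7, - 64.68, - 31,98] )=[ - 73, - 64.68, - 31, - 17, - 12,-20/7, 14, 31,37, 98 ] 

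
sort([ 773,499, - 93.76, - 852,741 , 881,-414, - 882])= [  -  882, - 852,  -  414,  -  93.76, 499, 741,773,881]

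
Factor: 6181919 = 6181919^1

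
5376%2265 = 846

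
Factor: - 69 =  - 3^1*23^1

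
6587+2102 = 8689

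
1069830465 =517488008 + 552342457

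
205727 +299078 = 504805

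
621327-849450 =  - 228123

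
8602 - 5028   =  3574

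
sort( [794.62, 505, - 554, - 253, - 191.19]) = [ - 554, - 253,-191.19,505, 794.62 ] 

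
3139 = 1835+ 1304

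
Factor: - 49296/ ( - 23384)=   78/37=2^1*3^1*13^1 * 37^( - 1)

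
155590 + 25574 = 181164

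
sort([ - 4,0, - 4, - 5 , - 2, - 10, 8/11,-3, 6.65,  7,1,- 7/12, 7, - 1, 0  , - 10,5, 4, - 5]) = [ - 10, - 10,  -  5, - 5, - 4, - 4, - 3,  -  2, - 1, - 7/12,  0,0, 8/11, 1,4, 5,6.65, 7,  7] 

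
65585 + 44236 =109821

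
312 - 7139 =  - 6827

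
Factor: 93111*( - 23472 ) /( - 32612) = 2^2*3^3*31^ ( - 1 )*41^1*163^1 * 263^ ( - 1 )*757^1 = 546375348/8153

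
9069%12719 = 9069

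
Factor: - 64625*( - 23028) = 1488184500 = 2^2*3^1*5^3*11^1*19^1*47^1*101^1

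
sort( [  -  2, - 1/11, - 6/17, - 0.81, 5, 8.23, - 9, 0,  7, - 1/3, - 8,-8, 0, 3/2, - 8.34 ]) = [ - 9, - 8.34,  -  8,-8, - 2,-0.81, - 6/17, - 1/3, - 1/11,0,0, 3/2, 5, 7, 8.23 ]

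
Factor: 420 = 2^2*3^1  *  5^1*7^1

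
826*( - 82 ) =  - 67732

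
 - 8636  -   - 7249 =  -1387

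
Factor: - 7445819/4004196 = - 2^( - 2)*3^ (- 1 )*7^( - 1)*73^( - 1)*653^( - 1 ) *1151^1*6469^1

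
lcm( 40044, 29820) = 1401540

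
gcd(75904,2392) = 8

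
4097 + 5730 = 9827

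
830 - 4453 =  - 3623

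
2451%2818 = 2451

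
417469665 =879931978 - 462462313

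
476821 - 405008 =71813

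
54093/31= 54093/31 = 1744.94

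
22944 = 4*5736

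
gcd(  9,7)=1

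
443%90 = 83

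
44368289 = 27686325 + 16681964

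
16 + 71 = 87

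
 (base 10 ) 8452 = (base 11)6394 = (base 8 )20404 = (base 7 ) 33433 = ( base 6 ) 103044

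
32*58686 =1877952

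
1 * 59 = 59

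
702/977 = 702/977= 0.72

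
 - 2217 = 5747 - 7964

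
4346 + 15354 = 19700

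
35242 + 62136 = 97378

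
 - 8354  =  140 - 8494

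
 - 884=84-968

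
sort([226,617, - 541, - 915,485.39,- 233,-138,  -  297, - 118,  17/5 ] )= [-915, - 541,-297, - 233,-138,- 118, 17/5,226,485.39,617]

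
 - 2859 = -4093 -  - 1234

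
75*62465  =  4684875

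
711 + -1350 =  - 639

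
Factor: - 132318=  - 2^1*3^2*7351^1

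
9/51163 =9/51163=   0.00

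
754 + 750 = 1504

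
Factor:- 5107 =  - 5107^1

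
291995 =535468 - 243473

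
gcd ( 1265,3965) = 5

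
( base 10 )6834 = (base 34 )5v0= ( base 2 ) 1101010110010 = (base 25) AN9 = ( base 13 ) 3159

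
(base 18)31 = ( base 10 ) 55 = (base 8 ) 67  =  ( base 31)1O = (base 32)1N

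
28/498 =14/249 = 0.06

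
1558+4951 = 6509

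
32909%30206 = 2703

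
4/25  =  4/25 = 0.16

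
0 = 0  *473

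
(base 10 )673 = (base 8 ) 1241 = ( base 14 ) 361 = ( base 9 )827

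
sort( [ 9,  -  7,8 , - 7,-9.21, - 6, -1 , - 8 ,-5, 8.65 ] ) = [ - 9.21, - 8, - 7, - 7, - 6, - 5, - 1,8 , 8.65, 9]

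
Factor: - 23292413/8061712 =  - 2^( - 4)*829^1*28097^1*503857^ ( - 1) 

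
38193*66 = 2520738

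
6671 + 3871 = 10542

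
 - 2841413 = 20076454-22917867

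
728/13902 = 52/993=0.05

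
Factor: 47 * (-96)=  -  4512 = -2^5*3^1*47^1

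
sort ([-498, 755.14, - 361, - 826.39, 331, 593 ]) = [ - 826.39,-498, - 361,331, 593, 755.14]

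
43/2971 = 43/2971 = 0.01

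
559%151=106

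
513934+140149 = 654083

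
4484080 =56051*80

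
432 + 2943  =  3375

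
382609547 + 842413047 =1225022594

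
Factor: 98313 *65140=2^2 * 3^1*5^1*3257^1*32771^1 = 6404108820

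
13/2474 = 13/2474= 0.01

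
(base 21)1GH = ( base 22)1E2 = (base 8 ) 1432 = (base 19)23f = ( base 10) 794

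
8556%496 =124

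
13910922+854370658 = 868281580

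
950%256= 182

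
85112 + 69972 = 155084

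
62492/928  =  15623/232 = 67.34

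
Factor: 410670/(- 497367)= - 2^1*3^2*5^1 * 109^ ( - 1 ) = - 90/109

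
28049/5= 28049/5=5609.80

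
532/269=1+263/269 = 1.98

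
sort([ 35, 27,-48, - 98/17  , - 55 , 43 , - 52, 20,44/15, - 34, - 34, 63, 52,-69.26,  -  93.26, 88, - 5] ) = [ - 93.26,- 69.26 ,-55, - 52,  -  48 ,  -  34,-34,  -  98/17, - 5, 44/15, 20, 27,35,43,52, 63, 88] 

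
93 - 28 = 65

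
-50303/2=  - 50303/2 = - 25151.50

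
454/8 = 227/4 = 56.75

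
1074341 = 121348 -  - 952993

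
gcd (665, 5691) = 7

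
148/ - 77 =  - 2 + 6/77 = - 1.92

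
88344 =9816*9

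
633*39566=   25045278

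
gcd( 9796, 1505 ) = 1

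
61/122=1/2 = 0.50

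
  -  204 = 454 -658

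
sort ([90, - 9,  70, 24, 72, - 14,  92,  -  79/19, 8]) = [ - 14 , - 9, - 79/19, 8, 24, 70, 72,  90, 92 ]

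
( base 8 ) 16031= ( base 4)1300121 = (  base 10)7193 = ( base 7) 26654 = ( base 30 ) 7TN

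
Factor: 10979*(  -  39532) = -434021828 = -2^2*9883^1*10979^1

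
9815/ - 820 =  - 12+ 5/164 = - 11.97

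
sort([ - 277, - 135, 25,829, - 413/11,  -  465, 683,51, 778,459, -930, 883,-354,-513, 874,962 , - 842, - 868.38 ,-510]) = [-930, - 868.38,-842, - 513, - 510, - 465, - 354, - 277, - 135 , - 413/11, 25,51, 459,  683 , 778, 829,874, 883,962]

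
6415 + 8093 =14508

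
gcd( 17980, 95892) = 4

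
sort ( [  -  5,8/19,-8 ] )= [ - 8, - 5 , 8/19]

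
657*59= 38763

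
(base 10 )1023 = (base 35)t8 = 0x3ff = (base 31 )120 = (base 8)1777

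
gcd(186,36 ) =6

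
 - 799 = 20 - 819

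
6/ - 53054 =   -  3/26527 = - 0.00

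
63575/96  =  63575/96  =  662.24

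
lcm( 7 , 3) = 21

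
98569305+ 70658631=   169227936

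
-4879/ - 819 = 697/117 = 5.96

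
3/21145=3/21145= 0.00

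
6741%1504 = 725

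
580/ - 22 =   -  27 + 7/11  =  - 26.36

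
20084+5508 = 25592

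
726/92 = 7 + 41/46 = 7.89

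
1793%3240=1793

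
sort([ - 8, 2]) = [-8,2]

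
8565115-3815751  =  4749364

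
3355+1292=4647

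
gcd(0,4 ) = 4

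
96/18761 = 96/18761 = 0.01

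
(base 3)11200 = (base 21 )60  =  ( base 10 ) 126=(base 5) 1001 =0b1111110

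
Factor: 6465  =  3^1*5^1*431^1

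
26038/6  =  13019/3 = 4339.67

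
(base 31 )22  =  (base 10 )64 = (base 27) 2a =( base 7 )121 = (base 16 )40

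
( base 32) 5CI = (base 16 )1592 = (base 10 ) 5522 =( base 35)4hr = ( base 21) CAK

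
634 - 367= 267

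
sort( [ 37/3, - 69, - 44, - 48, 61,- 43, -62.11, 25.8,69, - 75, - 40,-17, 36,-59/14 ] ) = [ -75,-69, - 62.11,-48, - 44, - 43,-40, - 17, -59/14 , 37/3  ,  25.8,36,61, 69] 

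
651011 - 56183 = 594828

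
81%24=9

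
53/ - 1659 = -1 + 1606/1659 = - 0.03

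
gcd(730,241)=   1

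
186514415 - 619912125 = -433397710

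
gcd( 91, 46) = 1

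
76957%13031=11802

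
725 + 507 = 1232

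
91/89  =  1 + 2/89 = 1.02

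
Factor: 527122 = 2^1* 263561^1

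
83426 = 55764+27662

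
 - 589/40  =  -15 + 11/40 = - 14.72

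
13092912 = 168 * 77934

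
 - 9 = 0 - 9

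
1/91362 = 1/91362 =0.00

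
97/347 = 97/347= 0.28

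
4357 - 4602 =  - 245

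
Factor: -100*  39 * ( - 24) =93600 = 2^5*3^2*5^2 * 13^1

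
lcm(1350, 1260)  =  18900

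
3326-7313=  - 3987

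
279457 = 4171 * 67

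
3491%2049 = 1442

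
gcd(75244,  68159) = 13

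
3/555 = 1/185= 0.01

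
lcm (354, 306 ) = 18054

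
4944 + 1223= 6167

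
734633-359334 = 375299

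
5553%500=53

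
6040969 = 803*7523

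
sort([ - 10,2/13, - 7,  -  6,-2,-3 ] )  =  [-10, -7, - 6, - 3, - 2,  2/13]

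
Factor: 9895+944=10839 = 3^1*3613^1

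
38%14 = 10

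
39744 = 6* 6624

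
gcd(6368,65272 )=1592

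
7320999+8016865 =15337864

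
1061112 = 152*6981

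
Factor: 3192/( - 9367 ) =-168/493 = -2^3*3^1*7^1*17^( - 1 ) * 29^( - 1)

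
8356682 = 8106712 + 249970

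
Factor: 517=11^1 * 47^1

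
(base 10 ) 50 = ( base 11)46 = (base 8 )62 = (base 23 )24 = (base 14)38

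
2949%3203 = 2949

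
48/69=16/23  =  0.70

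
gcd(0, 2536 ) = 2536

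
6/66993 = 2/22331 =0.00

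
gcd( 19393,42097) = 473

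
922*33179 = 30591038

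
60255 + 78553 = 138808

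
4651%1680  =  1291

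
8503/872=8503/872 = 9.75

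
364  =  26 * 14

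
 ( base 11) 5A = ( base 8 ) 101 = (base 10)65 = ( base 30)25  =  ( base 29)27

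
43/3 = 43/3=   14.33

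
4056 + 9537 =13593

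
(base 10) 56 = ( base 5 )211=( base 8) 70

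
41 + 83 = 124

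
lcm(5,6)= 30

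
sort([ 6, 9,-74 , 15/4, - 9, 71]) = [ - 74, - 9, 15/4,6, 9, 71 ]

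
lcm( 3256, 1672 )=61864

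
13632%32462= 13632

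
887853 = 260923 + 626930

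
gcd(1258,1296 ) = 2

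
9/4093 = 9/4093  =  0.00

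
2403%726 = 225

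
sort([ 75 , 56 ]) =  [56,  75]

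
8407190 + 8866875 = 17274065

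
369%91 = 5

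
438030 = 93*4710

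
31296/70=447 +3/35 = 447.09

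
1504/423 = 32/9 = 3.56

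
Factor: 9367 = 17^1*19^1*29^1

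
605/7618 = 605/7618 = 0.08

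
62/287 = 62/287 = 0.22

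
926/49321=926/49321 = 0.02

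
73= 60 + 13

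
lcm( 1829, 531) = 16461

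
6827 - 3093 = 3734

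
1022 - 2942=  - 1920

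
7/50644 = 7/50644 = 0.00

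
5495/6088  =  5495/6088= 0.90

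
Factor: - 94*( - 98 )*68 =626416 = 2^4 * 7^2*17^1*47^1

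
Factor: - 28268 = -2^2*37^1*191^1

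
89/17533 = 1/197 = 0.01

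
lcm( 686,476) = 23324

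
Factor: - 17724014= - 2^1*7^1*11^1*71^1 *1621^1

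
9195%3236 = 2723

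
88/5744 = 11/718 = 0.02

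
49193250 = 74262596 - 25069346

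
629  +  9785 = 10414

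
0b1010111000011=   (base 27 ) 7h9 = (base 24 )9g3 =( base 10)5571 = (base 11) 4205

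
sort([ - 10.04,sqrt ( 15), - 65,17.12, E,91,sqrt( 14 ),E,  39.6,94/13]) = [ - 65, - 10.04,E, E, sqrt(14),sqrt (15 ),94/13, 17.12, 39.6, 91]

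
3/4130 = 3/4130 = 0.00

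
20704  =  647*32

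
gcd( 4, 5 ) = 1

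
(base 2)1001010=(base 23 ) 35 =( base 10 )74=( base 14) 54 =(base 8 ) 112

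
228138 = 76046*3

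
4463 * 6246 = 27875898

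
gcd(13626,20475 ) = 9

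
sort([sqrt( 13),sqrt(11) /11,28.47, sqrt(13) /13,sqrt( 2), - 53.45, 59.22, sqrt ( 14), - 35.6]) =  [  -  53.45,-35.6,sqrt ( 13 )/13,sqrt( 11)/11,sqrt( 2), sqrt( 13),sqrt( 14), 28.47, 59.22 ] 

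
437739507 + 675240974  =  1112980481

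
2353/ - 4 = - 589+ 3/4 = - 588.25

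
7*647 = 4529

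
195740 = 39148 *5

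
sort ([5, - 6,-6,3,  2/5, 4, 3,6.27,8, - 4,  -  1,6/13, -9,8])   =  [ - 9,-6, - 6, - 4, -1,2/5,6/13,3, 3 , 4,5,6.27, 8, 8 ]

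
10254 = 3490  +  6764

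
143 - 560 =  - 417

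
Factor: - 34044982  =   - 2^1 * 17^1 * 1001323^1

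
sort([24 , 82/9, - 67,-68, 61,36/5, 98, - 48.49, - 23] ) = [ - 68,-67, - 48.49, - 23, 36/5 , 82/9, 24,61,98]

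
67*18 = 1206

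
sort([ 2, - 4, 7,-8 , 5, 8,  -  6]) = [ -8, - 6, - 4, 2 , 5, 7, 8 ]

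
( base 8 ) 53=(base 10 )43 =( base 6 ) 111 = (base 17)29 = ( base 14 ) 31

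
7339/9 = 815 + 4/9 = 815.44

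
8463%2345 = 1428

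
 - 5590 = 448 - 6038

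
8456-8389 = 67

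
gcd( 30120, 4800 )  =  120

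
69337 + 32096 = 101433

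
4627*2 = 9254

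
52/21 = 52/21 =2.48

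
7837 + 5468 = 13305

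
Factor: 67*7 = 7^1*67^1 = 469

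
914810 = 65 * 14074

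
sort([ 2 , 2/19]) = [ 2/19, 2 ] 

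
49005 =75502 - 26497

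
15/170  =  3/34= 0.09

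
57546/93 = 19182/31= 618.77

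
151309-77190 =74119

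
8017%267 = 7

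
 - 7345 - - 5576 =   -  1769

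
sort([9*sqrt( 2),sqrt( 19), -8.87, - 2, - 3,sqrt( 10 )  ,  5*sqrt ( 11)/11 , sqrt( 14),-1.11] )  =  [-8.87,  -  3, - 2,- 1.11, 5*sqrt( 11 )/11,sqrt( 10),sqrt( 14),sqrt(19),9*sqrt( 2 )]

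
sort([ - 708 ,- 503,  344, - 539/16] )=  [  -  708, - 503, - 539/16, 344]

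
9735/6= 3245/2  =  1622.50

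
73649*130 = 9574370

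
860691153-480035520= 380655633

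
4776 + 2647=7423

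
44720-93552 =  - 48832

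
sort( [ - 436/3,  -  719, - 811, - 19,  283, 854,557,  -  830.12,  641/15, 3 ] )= [ - 830.12, - 811, - 719 , - 436/3, - 19,  3,641/15 , 283,557,  854] 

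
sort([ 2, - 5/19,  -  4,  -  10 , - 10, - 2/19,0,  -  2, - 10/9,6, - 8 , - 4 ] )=[-10, - 10, - 8,-4, - 4, -2, - 10/9, - 5/19 , - 2/19,0,2,6 ] 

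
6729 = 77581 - 70852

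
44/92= 11/23 = 0.48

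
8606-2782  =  5824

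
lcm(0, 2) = 0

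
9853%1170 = 493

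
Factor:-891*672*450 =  - 2^6*3^7*5^2*7^1*11^1 = -  269438400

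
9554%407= 193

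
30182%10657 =8868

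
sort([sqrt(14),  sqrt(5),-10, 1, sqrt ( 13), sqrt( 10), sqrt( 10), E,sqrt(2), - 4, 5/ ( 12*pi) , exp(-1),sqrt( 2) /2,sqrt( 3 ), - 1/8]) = [ - 10, - 4, - 1/8,5/( 12*pi ),exp(-1),sqrt ( 2 ) /2, 1,sqrt( 2)  ,  sqrt ( 3 ), sqrt( 5), E,sqrt (10), sqrt( 10),sqrt( 13), sqrt(14)]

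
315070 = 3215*98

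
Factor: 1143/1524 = 3/4 =2^( - 2)*3^1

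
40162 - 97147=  - 56985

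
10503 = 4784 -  - 5719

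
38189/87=38189/87= 438.95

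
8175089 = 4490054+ 3685035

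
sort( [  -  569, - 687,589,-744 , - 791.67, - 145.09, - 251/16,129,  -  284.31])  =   [-791.67, - 744 , -687, - 569, - 284.31 , - 145.09, - 251/16 , 129, 589]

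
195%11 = 8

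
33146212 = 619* 53548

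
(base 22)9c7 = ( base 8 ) 11023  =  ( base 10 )4627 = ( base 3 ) 20100101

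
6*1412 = 8472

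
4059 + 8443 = 12502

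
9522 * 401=3818322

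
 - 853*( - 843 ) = 719079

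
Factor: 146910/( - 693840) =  - 83/392   =  -2^ (-3)*7^(- 2)* 83^1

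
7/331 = 7/331 = 0.02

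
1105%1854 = 1105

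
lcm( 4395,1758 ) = 8790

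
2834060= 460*6161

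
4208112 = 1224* 3438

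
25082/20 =1254 + 1/10=1254.10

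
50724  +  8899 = 59623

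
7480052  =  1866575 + 5613477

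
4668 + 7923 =12591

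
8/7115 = 8/7115 = 0.00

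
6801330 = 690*9857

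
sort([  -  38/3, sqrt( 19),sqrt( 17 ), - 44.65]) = [  -  44.65, - 38/3, sqrt(17),sqrt( 19)] 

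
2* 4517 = 9034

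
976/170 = 5 + 63/85 = 5.74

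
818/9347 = 818/9347= 0.09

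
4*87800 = 351200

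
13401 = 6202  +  7199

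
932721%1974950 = 932721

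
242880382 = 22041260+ 220839122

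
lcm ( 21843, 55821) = 502389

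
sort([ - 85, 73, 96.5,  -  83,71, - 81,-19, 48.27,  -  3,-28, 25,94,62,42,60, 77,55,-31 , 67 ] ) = [  -  85,-83, - 81, - 31, - 28,  -  19,- 3,25, 42,48.27,55, 60 , 62, 67,71,73,77,94,  96.5]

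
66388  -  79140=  - 12752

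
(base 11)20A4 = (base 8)5330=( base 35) 29B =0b101011011000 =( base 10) 2776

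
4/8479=4/8479 = 0.00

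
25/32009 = 25/32009  =  0.00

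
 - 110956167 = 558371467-669327634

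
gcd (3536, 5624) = 8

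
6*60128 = 360768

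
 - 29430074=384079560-413509634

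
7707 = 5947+1760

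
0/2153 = 0 = 0.00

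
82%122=82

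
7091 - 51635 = -44544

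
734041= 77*9533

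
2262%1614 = 648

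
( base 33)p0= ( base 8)1471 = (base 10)825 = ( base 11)690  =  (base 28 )11d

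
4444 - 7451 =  - 3007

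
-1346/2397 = -1346/2397 =- 0.56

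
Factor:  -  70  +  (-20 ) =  - 2^1 * 3^2*5^1 = - 90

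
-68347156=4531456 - 72878612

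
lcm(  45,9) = 45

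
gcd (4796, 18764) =4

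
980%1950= 980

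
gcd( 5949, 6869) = 1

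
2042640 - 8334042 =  - 6291402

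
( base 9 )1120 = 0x33c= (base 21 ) 1i9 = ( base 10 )828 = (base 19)25B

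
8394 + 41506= 49900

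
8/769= 8/769 = 0.01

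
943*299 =281957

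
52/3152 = 13/788 = 0.02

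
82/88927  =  82/88927  =  0.00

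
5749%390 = 289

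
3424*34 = 116416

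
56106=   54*1039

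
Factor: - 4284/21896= - 9/46 = - 2^( -1 )*3^2*23^( - 1)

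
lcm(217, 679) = 21049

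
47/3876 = 47/3876  =  0.01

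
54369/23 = 54369/23 = 2363.87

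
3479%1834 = 1645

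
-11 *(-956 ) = 10516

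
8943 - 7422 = 1521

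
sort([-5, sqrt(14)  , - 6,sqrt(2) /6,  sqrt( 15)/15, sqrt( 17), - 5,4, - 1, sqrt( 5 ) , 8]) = [ - 6, -5, - 5 , - 1, sqrt( 2 )/6, sqrt(15) /15, sqrt( 5), sqrt( 14),  4,  sqrt( 17),8 ] 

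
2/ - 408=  - 1/204=   -0.00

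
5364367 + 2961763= 8326130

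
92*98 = 9016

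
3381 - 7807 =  - 4426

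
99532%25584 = 22780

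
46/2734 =23/1367 = 0.02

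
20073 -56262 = - 36189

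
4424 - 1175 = 3249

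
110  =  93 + 17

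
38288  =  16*2393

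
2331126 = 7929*294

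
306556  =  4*76639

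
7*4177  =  29239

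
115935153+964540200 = 1080475353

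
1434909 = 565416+869493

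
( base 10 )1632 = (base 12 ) B40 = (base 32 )1J0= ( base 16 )660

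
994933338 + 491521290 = 1486454628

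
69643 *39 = 2716077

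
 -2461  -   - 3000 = 539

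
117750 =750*157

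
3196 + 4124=7320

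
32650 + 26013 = 58663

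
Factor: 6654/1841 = 2^1*3^1*7^( - 1)*263^( - 1)*1109^1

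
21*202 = 4242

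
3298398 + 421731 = 3720129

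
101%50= 1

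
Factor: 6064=2^4*379^1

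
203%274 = 203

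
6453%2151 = 0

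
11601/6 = 3867/2 =1933.50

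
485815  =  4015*121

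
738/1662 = 123/277 = 0.44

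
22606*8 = 180848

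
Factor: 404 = 2^2*101^1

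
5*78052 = 390260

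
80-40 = 40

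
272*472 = 128384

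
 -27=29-56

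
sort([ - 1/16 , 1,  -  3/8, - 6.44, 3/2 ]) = [ - 6.44, - 3/8,-1/16, 1, 3/2]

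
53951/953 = 56+583/953=56.61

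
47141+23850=70991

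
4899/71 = 69  =  69.00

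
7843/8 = 7843/8 = 980.38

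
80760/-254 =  - 40380/127=- 317.95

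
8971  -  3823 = 5148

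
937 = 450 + 487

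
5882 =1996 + 3886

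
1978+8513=10491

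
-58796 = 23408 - 82204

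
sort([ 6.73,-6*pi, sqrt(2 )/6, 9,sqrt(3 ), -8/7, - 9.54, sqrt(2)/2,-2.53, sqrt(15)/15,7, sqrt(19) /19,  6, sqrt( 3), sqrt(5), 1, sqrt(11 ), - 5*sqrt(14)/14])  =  [ - 6 * pi, - 9.54,-2.53,-5*sqrt (14)/14, - 8/7, sqrt( 19 ) /19 , sqrt (2 )/6,sqrt( 15)/15, sqrt(2) /2,1, sqrt(3), sqrt(3 ), sqrt(5),  sqrt( 11 ),6,6.73 , 7,9 ] 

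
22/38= 11/19 = 0.58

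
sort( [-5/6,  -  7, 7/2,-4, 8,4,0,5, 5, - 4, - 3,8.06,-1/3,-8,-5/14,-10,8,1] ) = [ - 10,-8, - 7,-4, - 4, - 3,-5/6,-5/14, -1/3,0,1,7/2, 4, 5, 5,8, 8,8.06] 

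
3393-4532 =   -  1139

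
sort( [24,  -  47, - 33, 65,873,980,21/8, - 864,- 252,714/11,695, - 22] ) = [ - 864, - 252, - 47, - 33, -22, 21/8, 24, 714/11, 65,695,  873,980]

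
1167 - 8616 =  - 7449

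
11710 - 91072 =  - 79362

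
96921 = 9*10769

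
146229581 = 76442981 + 69786600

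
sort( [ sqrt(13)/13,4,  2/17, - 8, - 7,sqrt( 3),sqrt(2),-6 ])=[ - 8 , - 7, - 6,2/17,sqrt(13 ) /13, sqrt(2 ),sqrt( 3), 4 ] 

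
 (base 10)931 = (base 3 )1021111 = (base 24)1EJ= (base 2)1110100011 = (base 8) 1643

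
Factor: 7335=3^2* 5^1 *163^1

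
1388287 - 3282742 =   -  1894455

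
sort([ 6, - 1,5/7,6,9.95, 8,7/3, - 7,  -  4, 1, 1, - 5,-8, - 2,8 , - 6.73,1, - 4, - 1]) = [ - 8, - 7, - 6.73, - 5  , - 4, - 4 ,- 2, - 1,-1,5/7,1,1,1,7/3,6, 6,8,  8,9.95]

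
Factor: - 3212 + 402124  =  398912 = 2^6*23^1* 271^1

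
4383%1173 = 864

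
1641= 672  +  969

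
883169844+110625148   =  993794992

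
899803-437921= 461882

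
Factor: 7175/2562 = 1025/366 = 2^(-1 )*3^ ( - 1 )*5^2*41^1*61^ ( - 1)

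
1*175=175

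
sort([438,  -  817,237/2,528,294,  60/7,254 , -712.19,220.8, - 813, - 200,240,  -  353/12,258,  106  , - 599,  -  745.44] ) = [ - 817, - 813,-745.44,- 712.19, -599,-200 ,-353/12, 60/7 , 106 , 237/2,220.8,240,254,258,294,438,  528] 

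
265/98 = 265/98 = 2.70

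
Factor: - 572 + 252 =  - 2^6*5^1 = - 320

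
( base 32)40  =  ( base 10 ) 128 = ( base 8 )200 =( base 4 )2000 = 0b10000000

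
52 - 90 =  - 38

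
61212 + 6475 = 67687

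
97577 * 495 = 48300615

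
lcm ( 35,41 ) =1435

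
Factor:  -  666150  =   - 2^1*3^1*5^2 * 4441^1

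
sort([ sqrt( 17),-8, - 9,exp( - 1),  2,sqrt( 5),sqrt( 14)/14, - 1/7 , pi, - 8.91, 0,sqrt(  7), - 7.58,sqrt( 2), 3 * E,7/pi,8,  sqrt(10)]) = [-9,- 8.91, - 8, - 7.58, -1/7,0, sqrt( 14 )/14,exp ( - 1 ) , sqrt( 2 ),  2,7/pi,sqrt( 5 ),sqrt(7),pi , sqrt( 10), sqrt( 17), 8,3*E ]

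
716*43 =30788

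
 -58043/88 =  - 660 + 37/88 = - 659.58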